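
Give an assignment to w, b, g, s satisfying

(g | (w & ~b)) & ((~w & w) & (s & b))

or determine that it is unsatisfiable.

Case w = True: the conjunct ~w is False.
Case w = False: the conjunct w is False.
Both cases fail — unsatisfiable.

Unsatisfiable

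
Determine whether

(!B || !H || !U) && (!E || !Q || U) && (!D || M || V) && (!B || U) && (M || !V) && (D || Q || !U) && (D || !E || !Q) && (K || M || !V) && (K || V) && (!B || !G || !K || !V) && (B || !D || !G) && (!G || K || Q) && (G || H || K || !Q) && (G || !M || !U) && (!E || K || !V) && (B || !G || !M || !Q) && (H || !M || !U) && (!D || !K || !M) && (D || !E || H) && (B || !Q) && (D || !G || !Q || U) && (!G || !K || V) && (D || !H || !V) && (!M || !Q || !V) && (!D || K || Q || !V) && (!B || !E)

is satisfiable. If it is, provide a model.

Q: False, D: False, B: False, H: False, K: True, E: False, G: False, U: False, V: False, M: False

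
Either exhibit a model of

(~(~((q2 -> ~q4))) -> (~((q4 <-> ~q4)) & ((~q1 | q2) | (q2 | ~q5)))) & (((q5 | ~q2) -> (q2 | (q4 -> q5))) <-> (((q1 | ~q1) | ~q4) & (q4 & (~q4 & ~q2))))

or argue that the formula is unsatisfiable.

q1: True, q2: False, q4: True, q5: False

  ~(~((q2 -> ~q4))) -> (~((q4 <-> ~q4)) & ((~q1 | q2) | (q2 | ~q5))) = True
    ~(~((q2 -> ~q4))) = True
      ~((q2 -> ~q4)) = False
        q2 -> ~q4 = True
          ~q4 = False
    ~((q4 <-> ~q4)) & ((~q1 | q2) | (q2 | ~q5)) = True
      ~((q4 <-> ~q4)) = True
        q4 <-> ~q4 = False
          ~q4 = False
      (~q1 | q2) | (q2 | ~q5) = True
        ~q1 | q2 = False
          ~q1 = False
        q2 | ~q5 = True
          ~q5 = True
  ((q5 | ~q2) -> (q2 | (q4 -> q5))) <-> (((q1 | ~q1) | ~q4) & (q4 & (~q4 & ~q2))) = True
    (q5 | ~q2) -> (q2 | (q4 -> q5)) = False
      q5 | ~q2 = True
        ~q2 = True
      q2 | (q4 -> q5) = False
        q4 -> q5 = False
    ((q1 | ~q1) | ~q4) & (q4 & (~q4 & ~q2)) = False
      (q1 | ~q1) | ~q4 = True
        q1 | ~q1 = True
          ~q1 = False
        ~q4 = False
      q4 & (~q4 & ~q2) = False
        ~q4 & ~q2 = False
          ~q4 = False
          ~q2 = True
Both conjuncts True, so the formula holds.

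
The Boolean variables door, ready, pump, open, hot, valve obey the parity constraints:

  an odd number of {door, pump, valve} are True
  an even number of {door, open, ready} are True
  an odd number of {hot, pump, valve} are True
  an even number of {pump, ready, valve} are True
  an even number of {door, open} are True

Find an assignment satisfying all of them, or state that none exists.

door = True, ready = False, pump = False, open = True, hot = True, valve = False

{door, pump, valve}: 1 true → odd ✓
{door, open, ready}: 2 true → even ✓
{hot, pump, valve}: 1 true → odd ✓
{pump, ready, valve}: 0 true → even ✓
{door, open}: 2 true → even ✓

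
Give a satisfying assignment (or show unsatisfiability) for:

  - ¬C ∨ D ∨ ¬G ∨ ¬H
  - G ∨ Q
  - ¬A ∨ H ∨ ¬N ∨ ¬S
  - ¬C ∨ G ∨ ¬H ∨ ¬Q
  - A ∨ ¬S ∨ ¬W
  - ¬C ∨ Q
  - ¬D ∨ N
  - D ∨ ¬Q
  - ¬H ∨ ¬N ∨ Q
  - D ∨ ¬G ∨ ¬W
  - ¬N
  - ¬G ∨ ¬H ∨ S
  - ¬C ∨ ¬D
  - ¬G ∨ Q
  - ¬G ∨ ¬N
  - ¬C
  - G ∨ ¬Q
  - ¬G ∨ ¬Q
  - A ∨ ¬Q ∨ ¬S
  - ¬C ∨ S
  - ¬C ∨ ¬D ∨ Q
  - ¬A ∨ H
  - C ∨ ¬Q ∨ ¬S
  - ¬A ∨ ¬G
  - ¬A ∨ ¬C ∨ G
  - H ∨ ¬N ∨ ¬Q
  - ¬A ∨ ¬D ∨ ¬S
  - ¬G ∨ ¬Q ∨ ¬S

Unsatisfiable — no assignment works.

Case N = True:
  Clause (¬N) is falsified — contradiction.
Case N = False:
  (¬D ∨ N) forces D = False.
  (D ∨ ¬Q) forces Q = False.
  (G ∨ Q) forces G = True.
  Clause (¬G ∨ Q) is falsified — contradiction.
Both cases fail, so the formula is unsatisfiable.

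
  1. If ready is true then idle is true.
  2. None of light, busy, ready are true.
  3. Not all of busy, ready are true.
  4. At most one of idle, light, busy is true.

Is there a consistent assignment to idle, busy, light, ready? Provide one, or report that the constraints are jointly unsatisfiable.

idle = False, busy = False, light = False, ready = False

  (1) ready=F ⇒ idle: vacuous ✓
  (2) {light, busy, ready}: 0 true — none ✓
  (3) {busy, ready}: 0/2 true — not all ✓
  (4) {idle, light, busy}: 0 true — at most one ✓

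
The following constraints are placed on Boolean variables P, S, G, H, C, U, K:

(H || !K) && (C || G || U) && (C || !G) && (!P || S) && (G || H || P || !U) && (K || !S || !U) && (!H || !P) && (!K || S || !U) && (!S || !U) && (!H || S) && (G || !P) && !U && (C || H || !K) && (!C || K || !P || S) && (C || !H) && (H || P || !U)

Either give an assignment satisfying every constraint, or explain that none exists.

P = True, S = True, G = True, H = False, C = True, U = False, K = False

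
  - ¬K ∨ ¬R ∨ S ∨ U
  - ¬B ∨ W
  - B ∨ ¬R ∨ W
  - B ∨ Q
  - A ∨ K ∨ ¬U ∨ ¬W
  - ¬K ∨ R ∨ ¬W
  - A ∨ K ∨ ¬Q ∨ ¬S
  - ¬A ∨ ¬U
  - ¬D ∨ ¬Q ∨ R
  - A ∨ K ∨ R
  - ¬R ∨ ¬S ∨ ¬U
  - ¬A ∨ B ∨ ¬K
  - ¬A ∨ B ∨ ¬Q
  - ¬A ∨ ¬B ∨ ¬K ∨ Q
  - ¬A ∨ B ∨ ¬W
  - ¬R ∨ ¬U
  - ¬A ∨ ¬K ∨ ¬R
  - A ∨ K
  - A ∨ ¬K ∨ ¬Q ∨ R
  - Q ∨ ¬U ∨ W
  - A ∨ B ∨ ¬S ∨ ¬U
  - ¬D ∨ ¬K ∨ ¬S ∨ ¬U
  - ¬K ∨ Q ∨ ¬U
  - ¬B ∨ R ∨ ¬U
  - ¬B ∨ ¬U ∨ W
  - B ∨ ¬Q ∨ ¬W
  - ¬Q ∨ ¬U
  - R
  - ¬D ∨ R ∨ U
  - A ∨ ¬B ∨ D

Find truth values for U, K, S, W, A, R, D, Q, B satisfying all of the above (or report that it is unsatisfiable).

Unit clause (R) forces R = True.
In (¬R ∨ ¬U) only ¬U is left, so U = False.
Set K = False.
  then (A ∨ K) forces A = True.
Set S = True.
Set W = True.
  then (¬A ∨ B ∨ ¬W) forces B = True.
Set D = True.
Set Q = True.
All clauses satisfied.

U = False, K = False, S = True, W = True, A = True, R = True, D = True, Q = True, B = True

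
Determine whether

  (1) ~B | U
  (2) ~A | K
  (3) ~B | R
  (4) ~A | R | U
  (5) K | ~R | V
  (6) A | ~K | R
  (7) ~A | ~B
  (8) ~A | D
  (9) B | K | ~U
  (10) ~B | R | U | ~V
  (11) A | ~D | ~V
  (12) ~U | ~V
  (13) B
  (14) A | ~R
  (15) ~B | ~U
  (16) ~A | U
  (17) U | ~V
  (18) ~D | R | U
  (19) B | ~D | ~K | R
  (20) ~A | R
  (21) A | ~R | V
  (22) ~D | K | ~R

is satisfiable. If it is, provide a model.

Unsatisfiable

Case B = True:
  (~B | U) forces U = True.
  Clause (~B | ~U) is falsified — contradiction.
Case B = False:
  Clause (B) is falsified — contradiction.
Both cases fail, so the formula is unsatisfiable.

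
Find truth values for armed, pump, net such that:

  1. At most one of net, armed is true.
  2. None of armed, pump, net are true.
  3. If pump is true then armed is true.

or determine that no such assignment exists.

armed: False; pump: False; net: False

  (1) {net, armed}: 0 true — at most one ✓
  (2) {armed, pump, net}: 0 true — none ✓
  (3) pump=F ⇒ armed: vacuous ✓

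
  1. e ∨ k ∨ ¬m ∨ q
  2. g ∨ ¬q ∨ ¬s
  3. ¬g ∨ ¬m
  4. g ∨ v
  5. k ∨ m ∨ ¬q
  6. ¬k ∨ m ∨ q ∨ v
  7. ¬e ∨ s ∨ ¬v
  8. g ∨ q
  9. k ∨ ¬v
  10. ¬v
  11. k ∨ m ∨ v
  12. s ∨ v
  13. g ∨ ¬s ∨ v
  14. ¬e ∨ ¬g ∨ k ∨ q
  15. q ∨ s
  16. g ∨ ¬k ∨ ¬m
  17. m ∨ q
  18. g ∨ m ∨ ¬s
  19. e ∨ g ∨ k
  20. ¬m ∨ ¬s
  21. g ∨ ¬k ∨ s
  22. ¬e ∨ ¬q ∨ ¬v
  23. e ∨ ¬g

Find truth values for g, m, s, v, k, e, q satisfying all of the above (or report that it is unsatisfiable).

g = True, m = False, s = True, v = False, k = True, e = True, q = True

Unit clause (¬v) forces v = False.
In (s ∨ v) only s is left, so s = True.
In (g ∨ ¬s ∨ v) only g is left, so g = True.
In (¬m ∨ ¬s) only ¬m is left, so m = False.
In (e ∨ ¬g) only e is left, so e = True.
In (k ∨ m ∨ v) only k is left, so k = True.
In (m ∨ q) only q is left, so q = True.
All clauses satisfied.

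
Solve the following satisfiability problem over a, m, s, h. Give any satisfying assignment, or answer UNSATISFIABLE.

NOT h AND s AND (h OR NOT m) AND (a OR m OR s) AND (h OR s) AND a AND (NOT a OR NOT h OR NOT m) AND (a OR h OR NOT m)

Unit clause (NOT h) forces h = False.
Unit clause (s) forces s = True.
In (h OR NOT m) only NOT m is left, so m = False.
Unit clause (a) forces a = True.
Check each clause:
  (NOT h): NOT h holds.
  (s): s holds.
  (h OR NOT m): NOT m holds.
  (a OR m OR s): a holds.
  (h OR s): s holds.
  (a): a holds.
  (NOT a OR NOT h OR NOT m): NOT h holds.
  (a OR h OR NOT m): a holds.
All clauses satisfied.

a=T, m=F, s=T, h=F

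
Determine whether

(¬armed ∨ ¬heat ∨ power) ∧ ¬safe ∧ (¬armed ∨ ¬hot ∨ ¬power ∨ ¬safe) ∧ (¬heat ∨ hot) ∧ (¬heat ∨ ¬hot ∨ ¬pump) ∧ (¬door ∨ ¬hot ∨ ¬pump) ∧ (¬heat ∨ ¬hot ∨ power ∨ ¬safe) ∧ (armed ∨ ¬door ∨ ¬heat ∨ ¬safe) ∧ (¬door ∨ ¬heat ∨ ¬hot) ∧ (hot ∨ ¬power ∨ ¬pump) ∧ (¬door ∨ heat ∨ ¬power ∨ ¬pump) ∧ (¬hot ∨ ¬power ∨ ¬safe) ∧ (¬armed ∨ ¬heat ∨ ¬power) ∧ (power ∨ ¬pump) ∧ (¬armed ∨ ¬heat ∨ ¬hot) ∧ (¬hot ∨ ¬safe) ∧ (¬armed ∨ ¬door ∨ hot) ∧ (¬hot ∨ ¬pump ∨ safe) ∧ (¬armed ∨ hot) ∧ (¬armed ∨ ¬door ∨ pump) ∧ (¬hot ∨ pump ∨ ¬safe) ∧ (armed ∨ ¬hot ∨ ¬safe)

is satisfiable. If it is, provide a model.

Unit clause (¬safe) forces safe = False.
Set hot = True.
  then (¬hot ∨ ¬pump ∨ safe) forces pump = False.
Set power = False.
Set heat = True.
  then (¬armed ∨ ¬heat ∨ power) forces armed = False.
  then (¬door ∨ ¬heat ∨ ¬hot) forces door = False.
All clauses satisfied.

safe = False; hot = True; pump = False; power = False; heat = True; armed = False; door = False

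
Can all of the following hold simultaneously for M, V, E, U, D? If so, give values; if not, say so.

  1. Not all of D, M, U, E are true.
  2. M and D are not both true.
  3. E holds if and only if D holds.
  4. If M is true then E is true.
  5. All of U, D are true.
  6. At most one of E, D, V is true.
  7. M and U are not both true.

Unsatisfiable

Case E = True:
  (3) with E=T forces D = True.
  Constraint (6) is violated (E=T, D=T) — contradiction.
Case E = False:
  (3) with E=F forces D = False.
  Constraint (5) is violated (D=F) — contradiction.
Both cases fail — unsatisfiable.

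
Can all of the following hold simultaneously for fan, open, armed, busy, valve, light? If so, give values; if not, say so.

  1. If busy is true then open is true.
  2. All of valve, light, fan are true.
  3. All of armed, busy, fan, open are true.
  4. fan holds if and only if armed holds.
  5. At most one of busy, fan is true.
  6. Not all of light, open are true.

The formula is unsatisfiable.

Case open = True:
  (2) forces valve = True.
  (2) forces light = True.
  Constraint (6) is violated (light=T, open=T) — contradiction.
Case open = False:
  Constraint (3) is violated (open=F) — contradiction.
Both cases fail — unsatisfiable.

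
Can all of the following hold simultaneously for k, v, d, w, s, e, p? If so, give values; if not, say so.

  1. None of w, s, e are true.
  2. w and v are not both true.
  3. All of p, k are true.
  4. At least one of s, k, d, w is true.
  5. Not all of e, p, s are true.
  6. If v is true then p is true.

k = True, v = False, d = False, w = False, s = False, e = False, p = True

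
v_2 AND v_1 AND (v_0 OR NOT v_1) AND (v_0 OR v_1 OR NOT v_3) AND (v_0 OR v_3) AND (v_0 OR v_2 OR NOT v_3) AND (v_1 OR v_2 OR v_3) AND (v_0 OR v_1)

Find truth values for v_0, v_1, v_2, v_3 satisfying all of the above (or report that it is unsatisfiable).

Unit clause (v_2) forces v_2 = True.
Unit clause (v_1) forces v_1 = True.
In (v_0 OR NOT v_1) only v_0 is left, so v_0 = True.
Set v_3 = False.
All clauses satisfied.

v_0 = True, v_1 = True, v_2 = True, v_3 = False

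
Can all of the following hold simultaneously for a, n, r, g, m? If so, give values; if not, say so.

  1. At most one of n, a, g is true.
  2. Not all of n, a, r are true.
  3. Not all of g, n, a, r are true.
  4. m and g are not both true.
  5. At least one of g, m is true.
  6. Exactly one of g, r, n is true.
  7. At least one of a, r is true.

a = False; n = False; r = True; g = False; m = True

  (1) {n, a, g}: 0 true — at most one ✓
  (2) {n, a, r}: 1/3 true — not all ✓
  (3) {g, n, a, r}: 1/4 true — not all ✓
  (4) m=T, g=F — not both ✓
  (5) {g, m}: 1 true — at least one ✓
  (6) {g, r, n}: 1 true — exactly one ✓
  (7) {a, r}: 1 true — at least one ✓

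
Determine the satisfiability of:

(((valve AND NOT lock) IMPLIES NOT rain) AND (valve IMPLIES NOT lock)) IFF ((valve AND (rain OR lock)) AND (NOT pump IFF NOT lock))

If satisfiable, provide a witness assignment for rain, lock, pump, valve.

rain = True, lock = True, pump = False, valve = True

  (((valve AND NOT lock) IMPLIES NOT rain) AND (valve IMPLIES NOT lock)) IFF ((valve AND (rain OR lock)) AND (NOT pump IFF NOT lock)) = True
    ((valve AND NOT lock) IMPLIES NOT rain) AND (valve IMPLIES NOT lock) = False
      (valve AND NOT lock) IMPLIES NOT rain = True
        valve AND NOT lock = False
          NOT lock = False
        NOT rain = False
      valve IMPLIES NOT lock = False
        NOT lock = False
    (valve AND (rain OR lock)) AND (NOT pump IFF NOT lock) = False
      valve AND (rain OR lock) = True
        rain OR lock = True
      NOT pump IFF NOT lock = False
        NOT pump = True
        NOT lock = False
The formula evaluates to True.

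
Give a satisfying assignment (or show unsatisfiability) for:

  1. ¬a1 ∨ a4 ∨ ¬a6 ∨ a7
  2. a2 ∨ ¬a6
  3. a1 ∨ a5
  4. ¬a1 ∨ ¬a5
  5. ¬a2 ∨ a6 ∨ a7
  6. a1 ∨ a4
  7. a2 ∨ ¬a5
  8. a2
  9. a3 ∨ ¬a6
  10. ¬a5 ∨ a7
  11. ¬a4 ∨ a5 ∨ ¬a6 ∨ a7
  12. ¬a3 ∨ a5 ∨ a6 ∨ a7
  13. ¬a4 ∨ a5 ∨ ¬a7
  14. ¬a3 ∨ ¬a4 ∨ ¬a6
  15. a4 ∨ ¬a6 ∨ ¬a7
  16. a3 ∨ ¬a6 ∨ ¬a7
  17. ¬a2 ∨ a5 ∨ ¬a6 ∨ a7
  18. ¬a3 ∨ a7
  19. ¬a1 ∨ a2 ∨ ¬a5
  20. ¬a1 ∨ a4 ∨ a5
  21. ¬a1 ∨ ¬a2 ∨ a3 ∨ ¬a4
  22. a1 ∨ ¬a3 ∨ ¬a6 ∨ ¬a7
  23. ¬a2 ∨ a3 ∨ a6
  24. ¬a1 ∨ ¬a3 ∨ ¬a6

Unit clause (a2) forces a2 = True.
Try a1 = True:
  (¬a1 ∨ ¬a5) forces a5 = False.
  (¬a1 ∨ a4 ∨ a5) forces a4 = True.
  (¬a4 ∨ a5 ∨ ¬a7) forces a7 = False.
  (¬a2 ∨ a6 ∨ a7) forces a6 = True.
  clause (¬a4 ∨ a5 ∨ ¬a6 ∨ a7) is falsified — backtrack.
So a1 = False.
  then (a1 ∨ a5) forces a5 = True.
  then (a1 ∨ a4) forces a4 = True.
  then (¬a5 ∨ a7) forces a7 = True.
Set a3 = True.
  then (¬a3 ∨ ¬a4 ∨ ¬a6) forces a6 = False.
All clauses satisfied.

a1 = False, a2 = True, a3 = True, a4 = True, a5 = True, a6 = False, a7 = True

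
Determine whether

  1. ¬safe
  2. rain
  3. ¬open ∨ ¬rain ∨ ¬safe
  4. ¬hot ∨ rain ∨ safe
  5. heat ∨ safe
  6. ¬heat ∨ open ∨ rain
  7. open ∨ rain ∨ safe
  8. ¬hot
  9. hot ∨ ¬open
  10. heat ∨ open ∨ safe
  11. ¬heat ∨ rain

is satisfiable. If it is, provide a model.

rain = True; hot = False; heat = True; open = False; safe = False

Unit clause (¬safe) forces safe = False.
Unit clause (rain) forces rain = True.
In (heat ∨ safe) only heat is left, so heat = True.
Unit clause (¬hot) forces hot = False.
In (hot ∨ ¬open) only ¬open is left, so open = False.
All clauses satisfied.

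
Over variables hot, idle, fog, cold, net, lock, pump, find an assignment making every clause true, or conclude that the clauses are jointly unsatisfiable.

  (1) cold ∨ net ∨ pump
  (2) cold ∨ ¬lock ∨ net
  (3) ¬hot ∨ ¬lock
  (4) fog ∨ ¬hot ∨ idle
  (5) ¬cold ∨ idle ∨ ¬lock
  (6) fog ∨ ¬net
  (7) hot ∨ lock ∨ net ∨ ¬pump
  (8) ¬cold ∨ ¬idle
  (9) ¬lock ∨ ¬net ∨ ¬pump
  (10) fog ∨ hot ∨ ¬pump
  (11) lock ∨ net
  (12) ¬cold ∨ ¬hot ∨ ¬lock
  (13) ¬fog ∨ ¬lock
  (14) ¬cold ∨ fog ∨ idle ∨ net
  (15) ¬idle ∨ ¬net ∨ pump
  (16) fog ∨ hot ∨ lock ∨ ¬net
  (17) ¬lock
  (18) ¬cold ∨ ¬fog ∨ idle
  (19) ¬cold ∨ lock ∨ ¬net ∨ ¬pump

hot=T; idle=F; fog=T; cold=F; net=T; lock=F; pump=F

Unit clause (¬lock) forces lock = False.
In (lock ∨ net) only net is left, so net = True.
In (fog ∨ ¬net) only fog is left, so fog = True.
Set hot = True.
Set idle = False.
  then (¬cold ∨ ¬fog ∨ idle) forces cold = False.
Set pump = False.
All clauses satisfied.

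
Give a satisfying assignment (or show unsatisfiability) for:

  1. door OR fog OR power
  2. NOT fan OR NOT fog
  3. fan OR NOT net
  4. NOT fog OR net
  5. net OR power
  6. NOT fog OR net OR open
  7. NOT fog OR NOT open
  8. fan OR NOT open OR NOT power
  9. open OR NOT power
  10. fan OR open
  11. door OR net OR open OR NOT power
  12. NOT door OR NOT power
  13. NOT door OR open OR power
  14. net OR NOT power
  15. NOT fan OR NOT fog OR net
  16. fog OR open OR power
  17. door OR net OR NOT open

fan = True, open = True, net = True, door = False, power = True, fog = False

Try fan = False:
  (fan OR NOT net) forces net = False.
  (NOT fog OR net) forces fog = False.
  (net OR power) forces power = True.
  clause (net OR NOT power) is falsified — backtrack.
So fan = True.
  then (NOT fan OR NOT fog) forces fog = False.
Try open = False:
  (open OR NOT power) forces power = False.
  clause (fog OR open OR power) is falsified — backtrack.
So open = True.
Try net = False:
  (net OR power) forces power = True.
  clause (net OR NOT power) is falsified — backtrack.
So net = True.
Set door = False.
  then (door OR fog OR power) forces power = True.
All clauses satisfied.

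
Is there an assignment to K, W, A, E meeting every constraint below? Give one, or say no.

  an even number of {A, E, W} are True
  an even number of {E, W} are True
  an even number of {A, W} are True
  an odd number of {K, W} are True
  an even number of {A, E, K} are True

No satisfying assignment exists.

Adding constraints 1, 4, 5 mod 2: every variable appears an even number of times on the left, so the left side is 0.
But the right sides sum to 1 (mod 2). 0 ≠ 1 — the system is inconsistent.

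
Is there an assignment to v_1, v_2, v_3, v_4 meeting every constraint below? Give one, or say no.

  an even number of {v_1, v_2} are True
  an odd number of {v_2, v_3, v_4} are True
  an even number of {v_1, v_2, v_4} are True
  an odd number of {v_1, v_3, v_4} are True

v_1: False, v_2: False, v_3: True, v_4: False

{v_1, v_2}: 0 true → even ✓
{v_2, v_3, v_4}: 1 true → odd ✓
{v_1, v_2, v_4}: 0 true → even ✓
{v_1, v_3, v_4}: 1 true → odd ✓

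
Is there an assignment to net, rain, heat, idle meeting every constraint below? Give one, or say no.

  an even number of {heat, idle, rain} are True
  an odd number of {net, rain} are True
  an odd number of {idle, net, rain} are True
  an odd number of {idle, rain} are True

net: False, rain: True, heat: True, idle: False

{heat, idle, rain}: 2 true → even ✓
{net, rain}: 1 true → odd ✓
{idle, net, rain}: 1 true → odd ✓
{idle, rain}: 1 true → odd ✓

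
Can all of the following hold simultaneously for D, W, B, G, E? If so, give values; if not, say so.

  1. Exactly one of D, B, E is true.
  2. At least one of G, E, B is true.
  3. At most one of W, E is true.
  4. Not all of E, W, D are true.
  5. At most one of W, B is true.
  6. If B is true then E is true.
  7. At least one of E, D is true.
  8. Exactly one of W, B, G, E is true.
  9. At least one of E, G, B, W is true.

D=F, W=F, B=F, G=F, E=T

  (1) {D, B, E}: 1 true — exactly one ✓
  (2) {G, E, B}: 1 true — at least one ✓
  (3) {W, E}: 1 true — at most one ✓
  (4) {E, W, D}: 1/3 true — not all ✓
  (5) {W, B}: 0 true — at most one ✓
  (6) B=F ⇒ E: vacuous ✓
  (7) {E, D}: 1 true — at least one ✓
  (8) {W, B, G, E}: 1 true — exactly one ✓
  (9) {E, G, B, W}: 1 true — at least one ✓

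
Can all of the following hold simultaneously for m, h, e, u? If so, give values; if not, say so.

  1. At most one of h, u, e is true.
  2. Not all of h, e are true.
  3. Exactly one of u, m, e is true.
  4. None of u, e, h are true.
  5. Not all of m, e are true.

m = True, h = False, e = False, u = False

  (1) {h, u, e}: 0 true — at most one ✓
  (2) {h, e}: 0/2 true — not all ✓
  (3) {u, m, e}: 1 true — exactly one ✓
  (4) {u, e, h}: 0 true — none ✓
  (5) {m, e}: 1/2 true — not all ✓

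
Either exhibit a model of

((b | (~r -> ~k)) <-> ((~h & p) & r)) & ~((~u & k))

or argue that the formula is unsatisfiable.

k = True; h = True; u = True; r = False; p = True; b = False

  (b | (~r -> ~k)) <-> ((~h & p) & r) = True
    b | (~r -> ~k) = False
      ~r -> ~k = False
        ~r = True
        ~k = False
    (~h & p) & r = False
      ~h & p = False
        ~h = False
  ~((~u & k)) = True
    ~u & k = False
      ~u = False
Both conjuncts True, so the formula holds.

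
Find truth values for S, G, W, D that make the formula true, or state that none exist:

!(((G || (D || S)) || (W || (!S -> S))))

S = False; G = False; W = False; D = False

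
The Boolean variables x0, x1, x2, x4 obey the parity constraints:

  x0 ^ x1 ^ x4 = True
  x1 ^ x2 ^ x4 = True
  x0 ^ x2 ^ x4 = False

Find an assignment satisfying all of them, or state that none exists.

x0=F, x1=T, x2=F, x4=F

x0 ^ x1 ^ x4 = F ^ T ^ F = True ✓
x1 ^ x2 ^ x4 = T ^ F ^ F = True ✓
x0 ^ x2 ^ x4 = F ^ F ^ F = False ✓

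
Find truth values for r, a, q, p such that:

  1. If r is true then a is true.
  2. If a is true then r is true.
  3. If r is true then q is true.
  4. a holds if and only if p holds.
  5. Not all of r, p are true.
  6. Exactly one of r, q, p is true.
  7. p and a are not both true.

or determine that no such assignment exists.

r = False, a = False, q = True, p = False

  (1) r=F ⇒ a: vacuous ✓
  (2) a=F ⇒ r: vacuous ✓
  (3) r=F ⇒ q: vacuous ✓
  (4) a=F, p=F — same ✓
  (5) {r, p}: 0/2 true — not all ✓
  (6) {r, q, p}: 1 true — exactly one ✓
  (7) p=F, a=F — not both ✓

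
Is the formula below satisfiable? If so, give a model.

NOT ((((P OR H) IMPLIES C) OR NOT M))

M = True, P = False, H = True, C = False

  NOT ((((P OR H) IMPLIES C) OR NOT M)) = True
    ((P OR H) IMPLIES C) OR NOT M = False
      (P OR H) IMPLIES C = False
        P OR H = True
      NOT M = False
The formula evaluates to True.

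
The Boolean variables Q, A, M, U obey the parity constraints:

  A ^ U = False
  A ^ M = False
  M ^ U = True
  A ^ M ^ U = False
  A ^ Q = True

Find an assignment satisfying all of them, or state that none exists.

Adding constraints 1, 2, 3 mod 2: every variable appears an even number of times on the left, so the left side is 0.
But the right sides sum to 1 (mod 2). 0 ≠ 1 — the system is inconsistent.

Unsatisfiable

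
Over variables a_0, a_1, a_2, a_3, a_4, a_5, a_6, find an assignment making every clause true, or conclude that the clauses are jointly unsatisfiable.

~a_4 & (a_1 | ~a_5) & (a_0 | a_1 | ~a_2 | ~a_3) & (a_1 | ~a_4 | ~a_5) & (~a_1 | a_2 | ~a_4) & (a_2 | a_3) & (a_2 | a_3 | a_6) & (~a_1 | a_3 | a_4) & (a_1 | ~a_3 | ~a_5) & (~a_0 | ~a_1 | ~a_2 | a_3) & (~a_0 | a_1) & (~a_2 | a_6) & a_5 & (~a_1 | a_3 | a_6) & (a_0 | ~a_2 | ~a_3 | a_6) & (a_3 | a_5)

a_0 = True, a_1 = True, a_2 = True, a_3 = True, a_4 = False, a_5 = True, a_6 = True

Unit clause (~a_4) forces a_4 = False.
Unit clause (a_5) forces a_5 = True.
In (a_1 | ~a_5) only a_1 is left, so a_1 = True.
In (~a_1 | a_3 | a_4) only a_3 is left, so a_3 = True.
Set a_0 = True.
Set a_2 = True.
  then (~a_2 | a_6) forces a_6 = True.
All clauses satisfied.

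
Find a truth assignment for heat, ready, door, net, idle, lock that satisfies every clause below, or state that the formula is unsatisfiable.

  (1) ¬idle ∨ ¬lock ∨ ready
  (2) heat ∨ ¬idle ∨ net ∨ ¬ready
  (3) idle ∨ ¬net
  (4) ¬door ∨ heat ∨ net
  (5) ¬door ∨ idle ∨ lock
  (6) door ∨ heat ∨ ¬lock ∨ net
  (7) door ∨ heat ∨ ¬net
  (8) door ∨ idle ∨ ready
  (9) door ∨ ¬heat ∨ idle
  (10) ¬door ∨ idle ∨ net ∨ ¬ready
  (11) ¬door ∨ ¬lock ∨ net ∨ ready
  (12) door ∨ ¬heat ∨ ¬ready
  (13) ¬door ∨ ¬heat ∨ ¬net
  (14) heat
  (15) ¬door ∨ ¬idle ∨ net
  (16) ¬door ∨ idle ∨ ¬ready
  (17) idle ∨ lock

Unit clause (heat) forces heat = True.
Set ready = False.
Try door = True:
  (¬door ∨ ¬heat ∨ ¬net) forces net = False.
  (¬door ∨ ¬lock ∨ net ∨ ready) forces lock = False.
  (¬door ∨ idle ∨ lock) forces idle = True.
  clause (¬door ∨ ¬idle ∨ net) is falsified — backtrack.
So door = False.
  then (door ∨ idle ∨ ready) forces idle = True.
  then (¬idle ∨ ¬lock ∨ ready) forces lock = False.
Set net = True.
All clauses satisfied.

heat=T, ready=F, door=F, net=T, idle=T, lock=F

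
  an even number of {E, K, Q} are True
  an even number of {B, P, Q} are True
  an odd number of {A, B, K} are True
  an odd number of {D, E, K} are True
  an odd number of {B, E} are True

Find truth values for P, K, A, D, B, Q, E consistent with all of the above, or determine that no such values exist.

P = False, K = True, A = True, D = False, B = True, Q = True, E = False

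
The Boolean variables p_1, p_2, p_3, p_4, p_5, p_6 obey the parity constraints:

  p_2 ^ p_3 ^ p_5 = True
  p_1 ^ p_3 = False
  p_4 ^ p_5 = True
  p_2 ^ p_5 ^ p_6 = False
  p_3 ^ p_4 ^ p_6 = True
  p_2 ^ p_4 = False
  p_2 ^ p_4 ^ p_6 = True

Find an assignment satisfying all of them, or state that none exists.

p_1 = False, p_2 = False, p_3 = False, p_4 = False, p_5 = True, p_6 = True

p_2 ^ p_3 ^ p_5 = F ^ F ^ T = True ✓
p_1 ^ p_3 = F ^ F = False ✓
p_4 ^ p_5 = F ^ T = True ✓
p_2 ^ p_5 ^ p_6 = F ^ T ^ T = False ✓
p_3 ^ p_4 ^ p_6 = F ^ F ^ T = True ✓
p_2 ^ p_4 = F ^ F = False ✓
p_2 ^ p_4 ^ p_6 = F ^ F ^ T = True ✓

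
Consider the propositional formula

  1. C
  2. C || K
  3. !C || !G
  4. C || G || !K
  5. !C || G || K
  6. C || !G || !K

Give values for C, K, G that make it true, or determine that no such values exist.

C = True; K = True; G = False

Unit clause (C) forces C = True.
In (!C || !G) only !G is left, so G = False.
In (!C || G || K) only K is left, so K = True.
Check each clause:
  (C): C holds.
  (C || K): C holds.
  (!C || !G): !G holds.
  (C || G || !K): C holds.
  (!C || G || K): K holds.
  (C || !G || !K): C holds.
All clauses satisfied.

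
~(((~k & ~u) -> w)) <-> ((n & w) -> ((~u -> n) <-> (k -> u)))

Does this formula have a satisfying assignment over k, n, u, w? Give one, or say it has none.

k = False; n = False; u = False; w = False

  ~(((~k & ~u) -> w)) <-> ((n & w) -> ((~u -> n) <-> (k -> u))) = True
    ~(((~k & ~u) -> w)) = True
      (~k & ~u) -> w = False
        ~k & ~u = True
          ~k = True
          ~u = True
    (n & w) -> ((~u -> n) <-> (k -> u)) = True
      n & w = False
      (~u -> n) <-> (k -> u) = False
        ~u -> n = False
          ~u = True
        k -> u = True
The formula evaluates to True.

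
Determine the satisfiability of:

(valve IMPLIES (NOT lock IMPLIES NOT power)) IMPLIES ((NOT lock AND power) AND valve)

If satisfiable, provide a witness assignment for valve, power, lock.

valve: True; power: True; lock: False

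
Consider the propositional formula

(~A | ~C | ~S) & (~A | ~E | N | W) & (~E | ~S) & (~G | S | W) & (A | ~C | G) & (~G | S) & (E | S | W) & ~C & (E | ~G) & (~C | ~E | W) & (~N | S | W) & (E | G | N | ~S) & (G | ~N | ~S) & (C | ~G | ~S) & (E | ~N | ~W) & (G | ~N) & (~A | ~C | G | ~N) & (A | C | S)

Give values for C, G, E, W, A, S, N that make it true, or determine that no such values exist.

C = False; G = False; E = False; W = True; A = True; S = False; N = False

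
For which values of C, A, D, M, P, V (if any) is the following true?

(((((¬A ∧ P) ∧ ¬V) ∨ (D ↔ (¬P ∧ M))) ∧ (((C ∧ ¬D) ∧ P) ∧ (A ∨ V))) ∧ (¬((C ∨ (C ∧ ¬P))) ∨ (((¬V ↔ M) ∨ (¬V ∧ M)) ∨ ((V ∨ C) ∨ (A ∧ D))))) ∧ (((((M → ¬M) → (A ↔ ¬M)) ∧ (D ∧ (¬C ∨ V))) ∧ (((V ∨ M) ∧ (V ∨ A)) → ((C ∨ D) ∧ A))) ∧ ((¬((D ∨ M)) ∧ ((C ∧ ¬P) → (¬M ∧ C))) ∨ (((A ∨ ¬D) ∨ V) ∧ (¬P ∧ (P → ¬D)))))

Unsatisfiable

Case D = True: the conjunct ¬D is False.
Case D = False: the conjunct D is False.
Both cases fail — unsatisfiable.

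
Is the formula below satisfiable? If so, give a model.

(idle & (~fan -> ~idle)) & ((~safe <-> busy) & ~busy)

idle = True, busy = False, safe = True, fan = True

  idle & (~fan -> ~idle) = True
    ~fan -> ~idle = True
      ~fan = False
      ~idle = False
  (~safe <-> busy) & ~busy = True
    ~safe <-> busy = True
      ~safe = False
    ~busy = True
Both conjuncts True, so the formula holds.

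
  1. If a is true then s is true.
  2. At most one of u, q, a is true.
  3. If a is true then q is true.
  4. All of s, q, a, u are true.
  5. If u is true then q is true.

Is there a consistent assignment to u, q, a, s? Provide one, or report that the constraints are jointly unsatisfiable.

The formula is unsatisfiable.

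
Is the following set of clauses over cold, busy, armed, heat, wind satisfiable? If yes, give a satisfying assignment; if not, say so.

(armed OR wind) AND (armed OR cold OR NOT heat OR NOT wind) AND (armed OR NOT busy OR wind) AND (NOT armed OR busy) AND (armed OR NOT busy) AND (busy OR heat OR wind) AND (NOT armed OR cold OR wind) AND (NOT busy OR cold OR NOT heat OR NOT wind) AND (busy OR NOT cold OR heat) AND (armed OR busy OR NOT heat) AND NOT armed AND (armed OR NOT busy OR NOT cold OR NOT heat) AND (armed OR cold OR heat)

No satisfying assignment exists.

Case armed = True:
  Clause (NOT armed) is falsified — contradiction.
Case armed = False:
  (armed OR wind) forces wind = True.
  (armed OR NOT busy) forces busy = False.
  (armed OR busy OR NOT heat) forces heat = False.
  (busy OR NOT cold OR heat) forces cold = False.
  Clause (armed OR cold OR heat) is falsified — contradiction.
Both cases fail, so the formula is unsatisfiable.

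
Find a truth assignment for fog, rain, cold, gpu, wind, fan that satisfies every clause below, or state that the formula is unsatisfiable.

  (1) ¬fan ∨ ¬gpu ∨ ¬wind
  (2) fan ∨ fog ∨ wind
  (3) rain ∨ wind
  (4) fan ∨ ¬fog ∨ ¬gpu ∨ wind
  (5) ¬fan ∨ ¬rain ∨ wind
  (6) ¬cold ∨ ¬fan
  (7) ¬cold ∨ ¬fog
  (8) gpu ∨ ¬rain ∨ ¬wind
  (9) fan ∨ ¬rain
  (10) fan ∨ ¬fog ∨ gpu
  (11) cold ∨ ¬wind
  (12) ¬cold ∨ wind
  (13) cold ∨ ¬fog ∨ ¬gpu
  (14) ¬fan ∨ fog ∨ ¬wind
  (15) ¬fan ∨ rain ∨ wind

Try fog = True:
  (¬cold ∨ ¬fog) forces cold = False.
  (cold ∨ ¬wind) forces wind = False.
  (rain ∨ wind) forces rain = True.
  (¬fan ∨ ¬rain ∨ wind) forces fan = False.
  clause (fan ∨ ¬rain) is falsified — backtrack.
So fog = False.
Try rain = True:
  (fan ∨ ¬rain) forces fan = True.
  (¬fan ∨ ¬rain ∨ wind) forces wind = True.
  clause (¬fan ∨ fog ∨ ¬wind) is falsified — backtrack.
So rain = False.
  then (rain ∨ wind) forces wind = True.
  then (cold ∨ ¬wind) forces cold = True.
  then (¬fan ∨ fog ∨ ¬wind) forces fan = False.
Set gpu = True.
All clauses satisfied.

fog = False, rain = False, cold = True, gpu = True, wind = True, fan = False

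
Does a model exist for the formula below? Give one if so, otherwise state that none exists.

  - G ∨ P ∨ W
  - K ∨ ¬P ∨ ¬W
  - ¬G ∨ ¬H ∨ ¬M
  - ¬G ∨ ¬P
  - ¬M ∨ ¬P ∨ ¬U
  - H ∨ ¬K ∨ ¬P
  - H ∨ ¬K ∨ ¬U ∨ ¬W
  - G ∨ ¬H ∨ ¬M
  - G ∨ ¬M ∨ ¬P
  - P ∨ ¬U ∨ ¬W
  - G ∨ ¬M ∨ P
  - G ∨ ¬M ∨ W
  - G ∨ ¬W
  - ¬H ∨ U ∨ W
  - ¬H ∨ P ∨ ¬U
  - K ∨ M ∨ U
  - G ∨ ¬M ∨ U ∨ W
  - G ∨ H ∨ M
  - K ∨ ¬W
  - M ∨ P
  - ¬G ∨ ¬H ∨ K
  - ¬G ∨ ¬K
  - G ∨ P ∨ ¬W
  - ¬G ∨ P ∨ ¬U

W=F, P=T, H=T, M=F, U=T, G=F, K=F

Set W = False.
Set P = True.
  then (¬G ∨ ¬P) forces G = False.
  then (G ∨ ¬M ∨ ¬P) forces M = False.
  then (G ∨ H ∨ M) forces H = True.
  then (¬H ∨ U ∨ W) forces U = True.
Set K = False.
All clauses satisfied.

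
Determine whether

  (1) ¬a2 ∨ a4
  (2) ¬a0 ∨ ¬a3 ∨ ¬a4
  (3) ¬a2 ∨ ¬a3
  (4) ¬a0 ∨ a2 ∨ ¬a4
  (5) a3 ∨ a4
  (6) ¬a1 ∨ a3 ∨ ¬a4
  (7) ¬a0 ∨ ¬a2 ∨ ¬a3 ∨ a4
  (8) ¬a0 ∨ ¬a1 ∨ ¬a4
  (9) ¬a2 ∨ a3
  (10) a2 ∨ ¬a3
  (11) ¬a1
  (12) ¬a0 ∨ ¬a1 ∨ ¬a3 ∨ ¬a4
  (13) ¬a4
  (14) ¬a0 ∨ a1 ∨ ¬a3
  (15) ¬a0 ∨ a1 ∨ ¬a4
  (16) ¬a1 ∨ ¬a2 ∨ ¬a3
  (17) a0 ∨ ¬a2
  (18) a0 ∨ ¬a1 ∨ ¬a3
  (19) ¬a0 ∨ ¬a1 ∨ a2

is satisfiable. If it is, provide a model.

Case a3 = True:
  (¬a2 ∨ ¬a3) forces a2 = False.
  Clause (a2 ∨ ¬a3) is falsified — contradiction.
Case a3 = False:
  (a3 ∨ a4) forces a4 = True.
  Clause (¬a4) is falsified — contradiction.
Both cases fail, so the formula is unsatisfiable.

No satisfying assignment exists.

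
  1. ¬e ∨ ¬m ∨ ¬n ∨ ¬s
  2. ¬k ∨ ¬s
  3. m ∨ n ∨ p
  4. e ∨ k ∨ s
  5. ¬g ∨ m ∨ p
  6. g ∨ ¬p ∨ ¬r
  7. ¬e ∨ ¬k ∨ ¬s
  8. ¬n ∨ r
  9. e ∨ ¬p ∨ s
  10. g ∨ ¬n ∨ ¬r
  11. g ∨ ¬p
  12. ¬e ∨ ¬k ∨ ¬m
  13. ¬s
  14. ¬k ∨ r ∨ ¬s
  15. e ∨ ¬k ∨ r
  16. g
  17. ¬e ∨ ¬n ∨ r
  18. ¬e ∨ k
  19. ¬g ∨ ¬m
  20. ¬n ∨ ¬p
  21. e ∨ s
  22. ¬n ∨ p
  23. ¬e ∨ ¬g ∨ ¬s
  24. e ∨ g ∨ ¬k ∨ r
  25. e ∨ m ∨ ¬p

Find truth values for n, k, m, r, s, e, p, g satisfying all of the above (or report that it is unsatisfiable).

n: False; k: True; m: False; r: True; s: False; e: True; p: True; g: True

Unit clause (¬s) forces s = False.
Unit clause (g) forces g = True.
In (¬g ∨ ¬m) only ¬m is left, so m = False.
In (e ∨ s) only e is left, so e = True.
In (¬g ∨ m ∨ p) only p is left, so p = True.
In (¬e ∨ k) only k is left, so k = True.
In (¬n ∨ ¬p) only ¬n is left, so n = False.
Set r = True.
All clauses satisfied.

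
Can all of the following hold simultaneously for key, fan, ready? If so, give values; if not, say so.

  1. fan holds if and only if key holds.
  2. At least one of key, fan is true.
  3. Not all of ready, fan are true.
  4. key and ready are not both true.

key=T, fan=T, ready=F

  (1) fan=T, key=T — same ✓
  (2) {key, fan}: 2 true — at least one ✓
  (3) {ready, fan}: 1/2 true — not all ✓
  (4) key=T, ready=F — not both ✓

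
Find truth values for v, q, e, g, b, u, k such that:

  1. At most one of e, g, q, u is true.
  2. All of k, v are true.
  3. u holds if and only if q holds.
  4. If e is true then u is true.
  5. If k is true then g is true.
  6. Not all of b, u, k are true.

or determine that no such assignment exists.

v = True, q = False, e = False, g = True, b = False, u = False, k = True

  (1) {e, g, q, u}: 1 true — at most one ✓
  (2) {k, v}: all 2 true ✓
  (3) u=F, q=F — same ✓
  (4) e=F ⇒ u: vacuous ✓
  (5) k=T ⇒ g: T ✓
  (6) {b, u, k}: 1/3 true — not all ✓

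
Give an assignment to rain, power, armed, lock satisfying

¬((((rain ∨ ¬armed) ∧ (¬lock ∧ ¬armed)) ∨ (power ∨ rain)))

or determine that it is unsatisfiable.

rain=F, power=F, armed=T, lock=F

  ¬((((rain ∨ ¬armed) ∧ (¬lock ∧ ¬armed)) ∨ (power ∨ rain))) = True
    ((rain ∨ ¬armed) ∧ (¬lock ∧ ¬armed)) ∨ (power ∨ rain) = False
      (rain ∨ ¬armed) ∧ (¬lock ∧ ¬armed) = False
        rain ∨ ¬armed = False
          ¬armed = False
        ¬lock ∧ ¬armed = False
          ¬lock = True
          ¬armed = False
      power ∨ rain = False
The formula evaluates to True.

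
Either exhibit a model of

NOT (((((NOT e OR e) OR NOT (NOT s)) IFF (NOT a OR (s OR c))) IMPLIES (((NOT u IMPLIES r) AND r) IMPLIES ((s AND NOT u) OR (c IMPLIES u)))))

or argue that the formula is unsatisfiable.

s: False, u: False, r: True, c: True, a: True, e: True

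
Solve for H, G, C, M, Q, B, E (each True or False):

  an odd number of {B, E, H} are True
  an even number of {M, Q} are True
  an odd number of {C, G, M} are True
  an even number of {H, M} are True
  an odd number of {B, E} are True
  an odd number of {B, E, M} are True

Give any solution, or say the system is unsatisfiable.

H: False, G: False, C: True, M: False, Q: False, B: False, E: True

{B, E, H}: 1 true → odd ✓
{M, Q}: 0 true → even ✓
{C, G, M}: 1 true → odd ✓
{H, M}: 0 true → even ✓
{B, E}: 1 true → odd ✓
{B, E, M}: 1 true → odd ✓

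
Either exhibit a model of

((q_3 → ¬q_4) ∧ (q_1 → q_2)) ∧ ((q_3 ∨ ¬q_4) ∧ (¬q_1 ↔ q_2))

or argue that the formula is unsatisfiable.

q_1=F; q_2=T; q_3=T; q_4=F

  (q_3 → ¬q_4) ∧ (q_1 → q_2) = True
    q_3 → ¬q_4 = True
      ¬q_4 = True
    q_1 → q_2 = True
  (q_3 ∨ ¬q_4) ∧ (¬q_1 ↔ q_2) = True
    q_3 ∨ ¬q_4 = True
      ¬q_4 = True
    ¬q_1 ↔ q_2 = True
      ¬q_1 = True
Both conjuncts True, so the formula holds.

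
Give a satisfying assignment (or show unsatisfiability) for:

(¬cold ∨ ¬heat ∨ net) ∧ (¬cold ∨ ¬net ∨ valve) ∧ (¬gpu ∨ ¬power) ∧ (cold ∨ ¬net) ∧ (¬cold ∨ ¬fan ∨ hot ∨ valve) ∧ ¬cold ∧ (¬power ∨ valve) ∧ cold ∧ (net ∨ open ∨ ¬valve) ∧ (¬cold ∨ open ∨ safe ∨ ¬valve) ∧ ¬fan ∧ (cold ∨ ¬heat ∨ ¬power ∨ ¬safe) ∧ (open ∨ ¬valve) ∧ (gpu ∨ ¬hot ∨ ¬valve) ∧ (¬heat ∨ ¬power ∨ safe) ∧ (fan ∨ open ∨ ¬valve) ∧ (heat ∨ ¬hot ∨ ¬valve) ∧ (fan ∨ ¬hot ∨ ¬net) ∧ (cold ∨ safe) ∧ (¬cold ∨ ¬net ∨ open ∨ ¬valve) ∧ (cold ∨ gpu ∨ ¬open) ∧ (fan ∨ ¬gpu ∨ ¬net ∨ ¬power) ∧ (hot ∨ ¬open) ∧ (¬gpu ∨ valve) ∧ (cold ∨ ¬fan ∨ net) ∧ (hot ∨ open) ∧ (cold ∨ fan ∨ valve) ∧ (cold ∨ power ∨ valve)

Case cold = True:
  Clause (¬cold) is falsified — contradiction.
Case cold = False:
  Clause (cold) is falsified — contradiction.
Both cases fail, so the formula is unsatisfiable.

Unsatisfiable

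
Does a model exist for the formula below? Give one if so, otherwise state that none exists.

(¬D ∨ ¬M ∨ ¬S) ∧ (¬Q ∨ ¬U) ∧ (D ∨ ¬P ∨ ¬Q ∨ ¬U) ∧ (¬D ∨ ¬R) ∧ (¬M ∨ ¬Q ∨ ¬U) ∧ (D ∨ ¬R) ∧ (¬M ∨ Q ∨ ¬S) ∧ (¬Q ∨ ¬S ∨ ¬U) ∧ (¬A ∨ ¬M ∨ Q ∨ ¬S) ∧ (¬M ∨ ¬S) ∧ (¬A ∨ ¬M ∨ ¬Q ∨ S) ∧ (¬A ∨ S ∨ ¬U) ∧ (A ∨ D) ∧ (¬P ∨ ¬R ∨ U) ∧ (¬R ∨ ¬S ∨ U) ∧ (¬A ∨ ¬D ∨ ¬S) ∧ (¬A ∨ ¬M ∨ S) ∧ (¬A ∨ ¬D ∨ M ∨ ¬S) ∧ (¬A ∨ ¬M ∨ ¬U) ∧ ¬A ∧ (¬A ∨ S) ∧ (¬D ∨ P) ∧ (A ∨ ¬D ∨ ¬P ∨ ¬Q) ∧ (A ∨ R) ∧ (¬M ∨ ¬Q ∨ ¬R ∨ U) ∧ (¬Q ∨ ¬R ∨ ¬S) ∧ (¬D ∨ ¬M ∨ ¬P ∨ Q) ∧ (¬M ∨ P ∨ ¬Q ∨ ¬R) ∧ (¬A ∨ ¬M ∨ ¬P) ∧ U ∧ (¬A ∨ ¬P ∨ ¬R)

Case R = True:
  (¬D ∨ ¬R) forces D = False.
  Clause (D ∨ ¬R) is falsified — contradiction.
Case R = False:
  (¬A) forces A = False.
  Clause (A ∨ R) is falsified — contradiction.
Both cases fail, so the formula is unsatisfiable.

Unsatisfiable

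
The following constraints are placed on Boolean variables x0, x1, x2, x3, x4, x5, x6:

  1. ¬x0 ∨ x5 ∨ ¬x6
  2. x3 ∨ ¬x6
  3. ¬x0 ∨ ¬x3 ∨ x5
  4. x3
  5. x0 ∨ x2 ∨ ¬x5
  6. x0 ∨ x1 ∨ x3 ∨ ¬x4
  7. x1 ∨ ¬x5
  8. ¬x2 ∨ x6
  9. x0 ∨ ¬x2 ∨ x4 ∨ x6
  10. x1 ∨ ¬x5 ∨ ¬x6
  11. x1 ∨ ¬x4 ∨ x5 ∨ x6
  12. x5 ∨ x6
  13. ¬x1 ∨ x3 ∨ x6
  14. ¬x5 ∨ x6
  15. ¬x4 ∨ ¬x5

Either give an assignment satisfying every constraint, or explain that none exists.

x0 = False, x1 = True, x2 = False, x3 = True, x4 = True, x5 = False, x6 = True

Unit clause (x3) forces x3 = True.
Set x0 = False.
Set x1 = True.
Set x2 = False.
  then (x0 ∨ x2 ∨ ¬x5) forces x5 = False.
  then (x5 ∨ x6) forces x6 = True.
Set x4 = True.
All clauses satisfied.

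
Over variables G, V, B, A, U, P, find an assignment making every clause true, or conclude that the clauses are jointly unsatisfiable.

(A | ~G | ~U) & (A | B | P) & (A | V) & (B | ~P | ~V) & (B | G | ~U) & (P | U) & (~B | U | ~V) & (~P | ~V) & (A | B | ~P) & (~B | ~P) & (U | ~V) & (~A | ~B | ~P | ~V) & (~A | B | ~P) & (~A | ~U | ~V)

G=F; V=F; B=T; A=T; U=T; P=F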